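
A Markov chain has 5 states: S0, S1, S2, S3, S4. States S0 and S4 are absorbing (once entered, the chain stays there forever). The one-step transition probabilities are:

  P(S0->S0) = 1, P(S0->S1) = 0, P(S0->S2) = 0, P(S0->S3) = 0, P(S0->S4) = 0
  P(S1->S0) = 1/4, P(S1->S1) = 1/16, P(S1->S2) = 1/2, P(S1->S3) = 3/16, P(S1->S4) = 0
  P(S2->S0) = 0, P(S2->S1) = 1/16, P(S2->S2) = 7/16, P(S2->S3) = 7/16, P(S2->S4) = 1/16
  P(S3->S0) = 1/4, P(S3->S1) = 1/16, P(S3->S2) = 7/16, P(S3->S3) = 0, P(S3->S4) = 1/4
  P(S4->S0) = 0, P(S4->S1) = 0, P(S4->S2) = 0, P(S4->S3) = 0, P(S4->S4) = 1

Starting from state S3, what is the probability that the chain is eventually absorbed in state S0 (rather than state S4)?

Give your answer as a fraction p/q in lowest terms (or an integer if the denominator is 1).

Let a_i = P(absorbed in S0 | start in state i).
Boundary conditions: a_S0 = 1, a_S4 = 0.
For each transient state i, a_i = sum_j P(i->j) * a_j:
  a_S1 = 1/4*a_S0 + 1/16*a_S1 + 1/2*a_S2 + 3/16*a_S3 + 0*a_S4
  a_S2 = 0*a_S0 + 1/16*a_S1 + 7/16*a_S2 + 7/16*a_S3 + 1/16*a_S4
  a_S3 = 1/4*a_S0 + 1/16*a_S1 + 7/16*a_S2 + 0*a_S3 + 1/4*a_S4

Substituting a_S0 = 1 and a_S4 = 0, rearrange to (I - Q) a = r where r[i] = P(i -> S0):
  [15/16, -1/2, -3/16] . (a_S1, a_S2, a_S3) = 1/4
  [-1/16, 9/16, -7/16] . (a_S1, a_S2, a_S3) = 0
  [-1/16, -7/16, 1] . (a_S1, a_S2, a_S3) = 1/4

Solving yields:
  a_S1 = 712/1193
  a_S2 = 524/1193
  a_S3 = 572/1193

Starting state is S3, so the absorption probability is a_S3 = 572/1193.

Answer: 572/1193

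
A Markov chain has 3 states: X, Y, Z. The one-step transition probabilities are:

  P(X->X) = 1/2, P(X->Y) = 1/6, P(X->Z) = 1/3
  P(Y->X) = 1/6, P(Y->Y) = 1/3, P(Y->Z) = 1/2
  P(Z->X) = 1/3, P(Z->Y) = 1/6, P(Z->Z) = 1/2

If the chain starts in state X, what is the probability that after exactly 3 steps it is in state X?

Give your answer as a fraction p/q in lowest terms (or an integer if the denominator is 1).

Computing P^3 by repeated multiplication:
P^1 =
  X: [1/2, 1/6, 1/3]
  Y: [1/6, 1/3, 1/2]
  Z: [1/3, 1/6, 1/2]
P^2 =
  X: [7/18, 7/36, 5/12]
  Y: [11/36, 2/9, 17/36]
  Z: [13/36, 7/36, 4/9]
P^3 =
  X: [79/216, 43/216, 47/108]
  Y: [25/72, 11/54, 97/216]
  Z: [13/36, 43/216, 95/216]

(P^3)[X -> X] = 79/216

Answer: 79/216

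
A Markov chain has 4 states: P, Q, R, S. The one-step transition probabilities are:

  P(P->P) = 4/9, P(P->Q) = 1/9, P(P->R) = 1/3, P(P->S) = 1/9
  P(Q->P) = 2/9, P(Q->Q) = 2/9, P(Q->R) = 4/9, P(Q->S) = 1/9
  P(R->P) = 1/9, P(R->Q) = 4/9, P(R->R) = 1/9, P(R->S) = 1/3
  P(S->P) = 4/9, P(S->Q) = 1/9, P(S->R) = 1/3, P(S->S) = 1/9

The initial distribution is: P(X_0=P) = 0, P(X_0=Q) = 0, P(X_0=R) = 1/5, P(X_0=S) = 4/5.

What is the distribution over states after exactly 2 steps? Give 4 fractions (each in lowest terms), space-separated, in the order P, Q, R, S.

Propagating the distribution step by step (d_{t+1} = d_t * P):
d_0 = (P=0, Q=0, R=1/5, S=4/5)
  d_1[P] = 0*4/9 + 0*2/9 + 1/5*1/9 + 4/5*4/9 = 17/45
  d_1[Q] = 0*1/9 + 0*2/9 + 1/5*4/9 + 4/5*1/9 = 8/45
  d_1[R] = 0*1/3 + 0*4/9 + 1/5*1/9 + 4/5*1/3 = 13/45
  d_1[S] = 0*1/9 + 0*1/9 + 1/5*1/3 + 4/5*1/9 = 7/45
d_1 = (P=17/45, Q=8/45, R=13/45, S=7/45)
  d_2[P] = 17/45*4/9 + 8/45*2/9 + 13/45*1/9 + 7/45*4/9 = 25/81
  d_2[Q] = 17/45*1/9 + 8/45*2/9 + 13/45*4/9 + 7/45*1/9 = 92/405
  d_2[R] = 17/45*1/3 + 8/45*4/9 + 13/45*1/9 + 7/45*1/3 = 13/45
  d_2[S] = 17/45*1/9 + 8/45*1/9 + 13/45*1/3 + 7/45*1/9 = 71/405
d_2 = (P=25/81, Q=92/405, R=13/45, S=71/405)

Answer: 25/81 92/405 13/45 71/405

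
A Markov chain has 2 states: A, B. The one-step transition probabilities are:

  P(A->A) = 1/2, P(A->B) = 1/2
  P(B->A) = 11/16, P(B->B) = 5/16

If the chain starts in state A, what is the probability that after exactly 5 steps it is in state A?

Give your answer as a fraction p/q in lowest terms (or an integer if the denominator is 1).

Computing P^5 by repeated multiplication:
P^1 =
  A: [1/2, 1/2]
  B: [11/16, 5/16]
P^2 =
  A: [19/32, 13/32]
  B: [143/256, 113/256]
P^3 =
  A: [295/512, 217/512]
  B: [2387/4096, 1709/4096]
P^4 =
  A: [4747/8192, 3445/8192]
  B: [37895/65536, 27641/65536]
P^5 =
  A: [75871/131072, 55201/131072]
  B: [607211/1048576, 441365/1048576]

(P^5)[A -> A] = 75871/131072

Answer: 75871/131072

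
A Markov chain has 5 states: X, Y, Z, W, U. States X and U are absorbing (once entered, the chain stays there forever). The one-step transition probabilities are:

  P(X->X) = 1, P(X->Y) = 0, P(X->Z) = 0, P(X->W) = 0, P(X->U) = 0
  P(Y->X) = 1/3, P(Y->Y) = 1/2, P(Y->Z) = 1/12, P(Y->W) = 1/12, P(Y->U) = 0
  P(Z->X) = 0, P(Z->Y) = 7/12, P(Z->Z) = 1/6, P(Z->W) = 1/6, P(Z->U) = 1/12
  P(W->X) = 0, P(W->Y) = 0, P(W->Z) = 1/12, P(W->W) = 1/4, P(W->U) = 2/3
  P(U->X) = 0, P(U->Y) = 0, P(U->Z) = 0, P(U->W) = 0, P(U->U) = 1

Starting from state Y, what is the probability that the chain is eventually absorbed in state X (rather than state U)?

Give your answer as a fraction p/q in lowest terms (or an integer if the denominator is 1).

Let a_i = P(absorbed in X | start in state i).
Boundary conditions: a_X = 1, a_U = 0.
For each transient state i, a_i = sum_j P(i->j) * a_j:
  a_Y = 1/3*a_X + 1/2*a_Y + 1/12*a_Z + 1/12*a_W + 0*a_U
  a_Z = 0*a_X + 7/12*a_Y + 1/6*a_Z + 1/6*a_W + 1/12*a_U
  a_W = 0*a_X + 0*a_Y + 1/12*a_Z + 1/4*a_W + 2/3*a_U

Substituting a_X = 1 and a_U = 0, rearrange to (I - Q) a = r where r[i] = P(i -> X):
  [1/2, -1/12, -1/12] . (a_Y, a_Z, a_W) = 1/3
  [-7/12, 5/6, -1/6] . (a_Y, a_Z, a_W) = 0
  [0, -1/12, 3/4] . (a_Y, a_Z, a_W) = 0

Solving yields:
  a_Y = 176/229
  a_Z = 126/229
  a_W = 14/229

Starting state is Y, so the absorption probability is a_Y = 176/229.

Answer: 176/229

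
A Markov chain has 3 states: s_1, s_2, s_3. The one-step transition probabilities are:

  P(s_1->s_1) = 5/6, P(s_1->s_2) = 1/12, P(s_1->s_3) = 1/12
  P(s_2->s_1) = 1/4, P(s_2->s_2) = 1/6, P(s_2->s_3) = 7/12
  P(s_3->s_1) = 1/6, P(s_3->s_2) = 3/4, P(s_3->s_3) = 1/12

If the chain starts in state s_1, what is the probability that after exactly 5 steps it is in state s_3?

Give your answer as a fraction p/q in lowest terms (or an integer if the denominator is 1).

Answer: 2551/13824

Derivation:
Computing P^5 by repeated multiplication:
P^1 =
  s_1: [5/6, 1/12, 1/12]
  s_2: [1/4, 1/6, 7/12]
  s_3: [1/6, 3/4, 1/12]
P^2 =
  s_1: [35/48, 7/48, 1/8]
  s_2: [25/72, 35/72, 1/6]
  s_3: [49/144, 29/144, 11/24]
P^3 =
  s_1: [383/576, 103/576, 5/32]
  s_2: [379/864, 203/864, 47/144]
  s_3: [709/1728, 701/1728, 53/288]
P^4 =
  s_1: [4319/6912, 1399/6912, 199/1152]
  s_2: [4963/10368, 3323/10368, 347/1728]
  s_3: [9829/20736, 4973/20736, 989/3456]
P^5 =
  s_1: [49775/82944, 17863/82944, 2551/13824]
  s_2: [63763/124416, 30347/124416, 5051/20736]
  s_3: [125077/248832, 73181/248832, 8429/41472]

(P^5)[s_1 -> s_3] = 2551/13824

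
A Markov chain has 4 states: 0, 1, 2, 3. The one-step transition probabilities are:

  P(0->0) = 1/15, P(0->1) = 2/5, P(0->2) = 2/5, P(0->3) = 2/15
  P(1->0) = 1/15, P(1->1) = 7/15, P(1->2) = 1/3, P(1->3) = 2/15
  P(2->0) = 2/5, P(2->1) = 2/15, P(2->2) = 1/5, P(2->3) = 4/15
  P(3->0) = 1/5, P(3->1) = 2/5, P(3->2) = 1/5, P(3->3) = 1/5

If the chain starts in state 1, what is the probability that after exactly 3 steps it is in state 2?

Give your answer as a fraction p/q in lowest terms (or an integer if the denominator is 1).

Computing P^3 by repeated multiplication:
P^1 =
  0: [1/15, 2/5, 2/5, 2/15]
  1: [1/15, 7/15, 1/3, 2/15]
  2: [2/5, 2/15, 1/5, 4/15]
  3: [1/5, 2/5, 1/5, 1/5]
P^2 =
  0: [49/225, 8/25, 4/15, 44/225]
  1: [44/225, 77/225, 62/225, 14/75]
  2: [38/225, 16/45, 67/225, 8/45]
  3: [4/25, 28/75, 22/75, 13/75]
P^3 =
  0: [613/3375, 394/1125, 322/1125, 614/3375]
  1: [619/3375, 131/375, 961/3375, 616/3375]
  2: [128/675, 1162/3375, 949/3375, 208/1125]
  3: [211/1125, 26/75, 317/1125, 23/125]

(P^3)[1 -> 2] = 961/3375

Answer: 961/3375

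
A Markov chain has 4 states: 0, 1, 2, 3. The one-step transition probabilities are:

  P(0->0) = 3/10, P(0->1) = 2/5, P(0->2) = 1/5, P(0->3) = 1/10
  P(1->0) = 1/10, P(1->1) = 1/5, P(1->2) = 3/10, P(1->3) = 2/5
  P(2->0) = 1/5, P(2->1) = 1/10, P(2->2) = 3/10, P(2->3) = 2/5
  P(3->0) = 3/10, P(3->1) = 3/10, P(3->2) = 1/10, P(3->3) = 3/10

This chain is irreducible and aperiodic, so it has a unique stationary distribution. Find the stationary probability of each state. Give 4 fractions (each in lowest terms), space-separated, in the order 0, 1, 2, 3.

The stationary distribution satisfies pi = pi * P, i.e.:
  pi_0 = 3/10*pi_0 + 1/10*pi_1 + 1/5*pi_2 + 3/10*pi_3
  pi_1 = 2/5*pi_0 + 1/5*pi_1 + 1/10*pi_2 + 3/10*pi_3
  pi_2 = 1/5*pi_0 + 3/10*pi_1 + 3/10*pi_2 + 1/10*pi_3
  pi_3 = 1/10*pi_0 + 2/5*pi_1 + 2/5*pi_2 + 3/10*pi_3
with normalization: pi_0 + pi_1 + pi_2 + pi_3 = 1.

Using the first 3 balance equations plus normalization, the linear system A*pi = b is:
  [-7/10, 1/10, 1/5, 3/10] . pi = 0
  [2/5, -4/5, 1/10, 3/10] . pi = 0
  [1/5, 3/10, -7/10, 1/10] . pi = 0
  [1, 1, 1, 1] . pi = 1

Solving yields:
  pi_0 = 43/189
  pi_1 = 16/63
  pi_2 = 41/189
  pi_3 = 19/63

Verification (pi * P):
  43/189*3/10 + 16/63*1/10 + 41/189*1/5 + 19/63*3/10 = 43/189 = pi_0  (ok)
  43/189*2/5 + 16/63*1/5 + 41/189*1/10 + 19/63*3/10 = 16/63 = pi_1  (ok)
  43/189*1/5 + 16/63*3/10 + 41/189*3/10 + 19/63*1/10 = 41/189 = pi_2  (ok)
  43/189*1/10 + 16/63*2/5 + 41/189*2/5 + 19/63*3/10 = 19/63 = pi_3  (ok)

Answer: 43/189 16/63 41/189 19/63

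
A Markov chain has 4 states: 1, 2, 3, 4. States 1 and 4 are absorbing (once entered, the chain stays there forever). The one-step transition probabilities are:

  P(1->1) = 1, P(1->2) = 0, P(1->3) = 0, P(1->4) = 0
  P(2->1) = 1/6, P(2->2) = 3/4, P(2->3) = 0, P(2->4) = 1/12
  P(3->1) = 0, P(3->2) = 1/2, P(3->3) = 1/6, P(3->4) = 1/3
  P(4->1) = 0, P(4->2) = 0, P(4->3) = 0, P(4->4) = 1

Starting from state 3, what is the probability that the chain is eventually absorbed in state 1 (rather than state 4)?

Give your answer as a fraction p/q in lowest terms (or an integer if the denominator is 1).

Answer: 2/5

Derivation:
Let a_i = P(absorbed in 1 | start in state i).
Boundary conditions: a_1 = 1, a_4 = 0.
For each transient state i, a_i = sum_j P(i->j) * a_j:
  a_2 = 1/6*a_1 + 3/4*a_2 + 0*a_3 + 1/12*a_4
  a_3 = 0*a_1 + 1/2*a_2 + 1/6*a_3 + 1/3*a_4

Substituting a_1 = 1 and a_4 = 0, rearrange to (I - Q) a = r where r[i] = P(i -> 1):
  [1/4, 0] . (a_2, a_3) = 1/6
  [-1/2, 5/6] . (a_2, a_3) = 0

Solving yields:
  a_2 = 2/3
  a_3 = 2/5

Starting state is 3, so the absorption probability is a_3 = 2/5.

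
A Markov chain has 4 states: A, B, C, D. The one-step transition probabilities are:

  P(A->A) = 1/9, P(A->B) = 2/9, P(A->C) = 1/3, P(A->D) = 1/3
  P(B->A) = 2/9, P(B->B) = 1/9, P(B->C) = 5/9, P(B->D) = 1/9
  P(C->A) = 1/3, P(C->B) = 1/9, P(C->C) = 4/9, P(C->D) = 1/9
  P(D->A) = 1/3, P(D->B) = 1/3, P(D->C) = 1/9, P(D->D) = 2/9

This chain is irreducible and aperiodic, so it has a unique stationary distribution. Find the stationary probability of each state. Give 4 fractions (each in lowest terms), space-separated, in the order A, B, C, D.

The stationary distribution satisfies pi = pi * P, i.e.:
  pi_A = 1/9*pi_A + 2/9*pi_B + 1/3*pi_C + 1/3*pi_D
  pi_B = 2/9*pi_A + 1/9*pi_B + 1/9*pi_C + 1/3*pi_D
  pi_C = 1/3*pi_A + 5/9*pi_B + 4/9*pi_C + 1/9*pi_D
  pi_D = 1/3*pi_A + 1/9*pi_B + 1/9*pi_C + 2/9*pi_D
with normalization: pi_A + pi_B + pi_C + pi_D = 1.

Using the first 3 balance equations plus normalization, the linear system A*pi = b is:
  [-8/9, 2/9, 1/3, 1/3] . pi = 0
  [2/9, -8/9, 1/9, 1/3] . pi = 0
  [1/3, 5/9, -5/9, 1/9] . pi = 0
  [1, 1, 1, 1] . pi = 1

Solving yields:
  pi_A = 103/402
  pi_B = 73/402
  pi_C = 25/67
  pi_D = 38/201

Verification (pi * P):
  103/402*1/9 + 73/402*2/9 + 25/67*1/3 + 38/201*1/3 = 103/402 = pi_A  (ok)
  103/402*2/9 + 73/402*1/9 + 25/67*1/9 + 38/201*1/3 = 73/402 = pi_B  (ok)
  103/402*1/3 + 73/402*5/9 + 25/67*4/9 + 38/201*1/9 = 25/67 = pi_C  (ok)
  103/402*1/3 + 73/402*1/9 + 25/67*1/9 + 38/201*2/9 = 38/201 = pi_D  (ok)

Answer: 103/402 73/402 25/67 38/201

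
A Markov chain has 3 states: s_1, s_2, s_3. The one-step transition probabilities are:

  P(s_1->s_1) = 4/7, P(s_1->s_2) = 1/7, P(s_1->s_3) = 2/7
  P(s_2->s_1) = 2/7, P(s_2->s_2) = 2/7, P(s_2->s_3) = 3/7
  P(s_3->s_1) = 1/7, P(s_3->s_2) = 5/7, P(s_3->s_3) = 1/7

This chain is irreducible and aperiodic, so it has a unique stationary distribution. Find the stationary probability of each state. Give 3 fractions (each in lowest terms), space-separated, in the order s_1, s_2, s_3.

Answer: 15/44 4/11 13/44

Derivation:
The stationary distribution satisfies pi = pi * P, i.e.:
  pi_s_1 = 4/7*pi_s_1 + 2/7*pi_s_2 + 1/7*pi_s_3
  pi_s_2 = 1/7*pi_s_1 + 2/7*pi_s_2 + 5/7*pi_s_3
  pi_s_3 = 2/7*pi_s_1 + 3/7*pi_s_2 + 1/7*pi_s_3
with normalization: pi_s_1 + pi_s_2 + pi_s_3 = 1.

Using the first 2 balance equations plus normalization, the linear system A*pi = b is:
  [-3/7, 2/7, 1/7] . pi = 0
  [1/7, -5/7, 5/7] . pi = 0
  [1, 1, 1] . pi = 1

Solving yields:
  pi_s_1 = 15/44
  pi_s_2 = 4/11
  pi_s_3 = 13/44

Verification (pi * P):
  15/44*4/7 + 4/11*2/7 + 13/44*1/7 = 15/44 = pi_s_1  (ok)
  15/44*1/7 + 4/11*2/7 + 13/44*5/7 = 4/11 = pi_s_2  (ok)
  15/44*2/7 + 4/11*3/7 + 13/44*1/7 = 13/44 = pi_s_3  (ok)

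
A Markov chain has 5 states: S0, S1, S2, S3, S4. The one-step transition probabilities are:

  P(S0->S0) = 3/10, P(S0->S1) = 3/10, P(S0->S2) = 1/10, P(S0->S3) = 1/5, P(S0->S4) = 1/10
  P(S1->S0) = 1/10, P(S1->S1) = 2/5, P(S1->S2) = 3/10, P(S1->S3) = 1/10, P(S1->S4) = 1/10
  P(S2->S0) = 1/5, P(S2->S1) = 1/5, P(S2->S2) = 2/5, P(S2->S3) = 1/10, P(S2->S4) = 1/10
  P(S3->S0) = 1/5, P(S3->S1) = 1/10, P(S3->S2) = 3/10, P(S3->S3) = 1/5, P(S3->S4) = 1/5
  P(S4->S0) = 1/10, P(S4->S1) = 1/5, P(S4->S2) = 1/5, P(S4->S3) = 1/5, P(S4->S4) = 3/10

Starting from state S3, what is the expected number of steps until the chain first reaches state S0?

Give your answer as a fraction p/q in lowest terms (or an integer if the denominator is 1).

Let h_i = expected steps to first reach S0 from state i.
Boundary: h_S0 = 0.
First-step equations for the other states:
  h_S1 = 1 + 1/10*h_S0 + 2/5*h_S1 + 3/10*h_S2 + 1/10*h_S3 + 1/10*h_S4
  h_S2 = 1 + 1/5*h_S0 + 1/5*h_S1 + 2/5*h_S2 + 1/10*h_S3 + 1/10*h_S4
  h_S3 = 1 + 1/5*h_S0 + 1/10*h_S1 + 3/10*h_S2 + 1/5*h_S3 + 1/5*h_S4
  h_S4 = 1 + 1/10*h_S0 + 1/5*h_S1 + 1/5*h_S2 + 1/5*h_S3 + 3/10*h_S4

Substituting h_S0 = 0 and rearranging gives the linear system (I - Q) h = 1:
  [3/5, -3/10, -1/10, -1/10] . (h_S1, h_S2, h_S3, h_S4) = 1
  [-1/5, 3/5, -1/10, -1/10] . (h_S1, h_S2, h_S3, h_S4) = 1
  [-1/10, -3/10, 4/5, -1/5] . (h_S1, h_S2, h_S3, h_S4) = 1
  [-1/5, -1/5, -1/5, 7/10] . (h_S1, h_S2, h_S3, h_S4) = 1

Solving yields:
  h_S1 = 90/13
  h_S2 = 80/13
  h_S3 = 80/13
  h_S4 = 90/13

Starting state is S3, so the expected hitting time is h_S3 = 80/13.

Answer: 80/13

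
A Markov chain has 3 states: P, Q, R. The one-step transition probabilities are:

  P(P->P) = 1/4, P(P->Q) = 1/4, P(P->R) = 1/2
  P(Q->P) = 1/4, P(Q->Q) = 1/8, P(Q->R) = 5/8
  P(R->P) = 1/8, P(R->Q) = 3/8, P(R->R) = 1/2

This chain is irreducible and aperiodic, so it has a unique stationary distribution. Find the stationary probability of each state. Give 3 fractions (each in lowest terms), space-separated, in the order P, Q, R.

Answer: 13/71 20/71 38/71

Derivation:
The stationary distribution satisfies pi = pi * P, i.e.:
  pi_P = 1/4*pi_P + 1/4*pi_Q + 1/8*pi_R
  pi_Q = 1/4*pi_P + 1/8*pi_Q + 3/8*pi_R
  pi_R = 1/2*pi_P + 5/8*pi_Q + 1/2*pi_R
with normalization: pi_P + pi_Q + pi_R = 1.

Using the first 2 balance equations plus normalization, the linear system A*pi = b is:
  [-3/4, 1/4, 1/8] . pi = 0
  [1/4, -7/8, 3/8] . pi = 0
  [1, 1, 1] . pi = 1

Solving yields:
  pi_P = 13/71
  pi_Q = 20/71
  pi_R = 38/71

Verification (pi * P):
  13/71*1/4 + 20/71*1/4 + 38/71*1/8 = 13/71 = pi_P  (ok)
  13/71*1/4 + 20/71*1/8 + 38/71*3/8 = 20/71 = pi_Q  (ok)
  13/71*1/2 + 20/71*5/8 + 38/71*1/2 = 38/71 = pi_R  (ok)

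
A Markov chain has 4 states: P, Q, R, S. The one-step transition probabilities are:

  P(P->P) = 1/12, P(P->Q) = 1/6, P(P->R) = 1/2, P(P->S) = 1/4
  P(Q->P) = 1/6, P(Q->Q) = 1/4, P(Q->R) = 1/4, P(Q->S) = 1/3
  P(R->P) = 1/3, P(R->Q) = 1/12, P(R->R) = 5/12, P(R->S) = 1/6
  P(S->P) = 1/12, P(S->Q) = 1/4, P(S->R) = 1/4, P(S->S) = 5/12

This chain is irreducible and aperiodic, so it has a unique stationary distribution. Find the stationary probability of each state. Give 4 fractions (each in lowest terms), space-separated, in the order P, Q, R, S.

Answer: 63/337 59/337 120/337 95/337

Derivation:
The stationary distribution satisfies pi = pi * P, i.e.:
  pi_P = 1/12*pi_P + 1/6*pi_Q + 1/3*pi_R + 1/12*pi_S
  pi_Q = 1/6*pi_P + 1/4*pi_Q + 1/12*pi_R + 1/4*pi_S
  pi_R = 1/2*pi_P + 1/4*pi_Q + 5/12*pi_R + 1/4*pi_S
  pi_S = 1/4*pi_P + 1/3*pi_Q + 1/6*pi_R + 5/12*pi_S
with normalization: pi_P + pi_Q + pi_R + pi_S = 1.

Using the first 3 balance equations plus normalization, the linear system A*pi = b is:
  [-11/12, 1/6, 1/3, 1/12] . pi = 0
  [1/6, -3/4, 1/12, 1/4] . pi = 0
  [1/2, 1/4, -7/12, 1/4] . pi = 0
  [1, 1, 1, 1] . pi = 1

Solving yields:
  pi_P = 63/337
  pi_Q = 59/337
  pi_R = 120/337
  pi_S = 95/337

Verification (pi * P):
  63/337*1/12 + 59/337*1/6 + 120/337*1/3 + 95/337*1/12 = 63/337 = pi_P  (ok)
  63/337*1/6 + 59/337*1/4 + 120/337*1/12 + 95/337*1/4 = 59/337 = pi_Q  (ok)
  63/337*1/2 + 59/337*1/4 + 120/337*5/12 + 95/337*1/4 = 120/337 = pi_R  (ok)
  63/337*1/4 + 59/337*1/3 + 120/337*1/6 + 95/337*5/12 = 95/337 = pi_S  (ok)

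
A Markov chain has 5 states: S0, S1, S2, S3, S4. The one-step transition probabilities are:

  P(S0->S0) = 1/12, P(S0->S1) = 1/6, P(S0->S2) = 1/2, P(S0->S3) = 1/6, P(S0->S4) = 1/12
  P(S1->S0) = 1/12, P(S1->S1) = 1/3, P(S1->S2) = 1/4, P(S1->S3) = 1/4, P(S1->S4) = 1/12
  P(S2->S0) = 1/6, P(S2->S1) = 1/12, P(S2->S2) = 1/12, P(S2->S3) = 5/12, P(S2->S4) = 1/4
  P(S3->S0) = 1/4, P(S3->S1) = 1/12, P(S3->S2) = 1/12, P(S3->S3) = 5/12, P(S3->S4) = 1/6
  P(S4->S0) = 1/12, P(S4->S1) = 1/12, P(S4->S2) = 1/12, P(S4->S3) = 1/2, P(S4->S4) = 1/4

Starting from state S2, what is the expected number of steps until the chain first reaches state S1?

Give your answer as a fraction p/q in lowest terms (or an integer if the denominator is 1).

Let h_i = expected steps to first reach S1 from state i.
Boundary: h_S1 = 0.
First-step equations for the other states:
  h_S0 = 1 + 1/12*h_S0 + 1/6*h_S1 + 1/2*h_S2 + 1/6*h_S3 + 1/12*h_S4
  h_S2 = 1 + 1/6*h_S0 + 1/12*h_S1 + 1/12*h_S2 + 5/12*h_S3 + 1/4*h_S4
  h_S3 = 1 + 1/4*h_S0 + 1/12*h_S1 + 1/12*h_S2 + 5/12*h_S3 + 1/6*h_S4
  h_S4 = 1 + 1/12*h_S0 + 1/12*h_S1 + 1/12*h_S2 + 1/2*h_S3 + 1/4*h_S4

Substituting h_S1 = 0 and rearranging gives the linear system (I - Q) h = 1:
  [11/12, -1/2, -1/6, -1/12] . (h_S0, h_S2, h_S3, h_S4) = 1
  [-1/6, 11/12, -5/12, -1/4] . (h_S0, h_S2, h_S3, h_S4) = 1
  [-1/4, -1/12, 7/12, -1/6] . (h_S0, h_S2, h_S3, h_S4) = 1
  [-1/12, -1/12, -1/2, 3/4] . (h_S0, h_S2, h_S3, h_S4) = 1

Solving yields:
  h_S0 = 5271/556
  h_S2 = 2853/278
  h_S3 = 5667/556
  h_S4 = 5739/556

Starting state is S2, so the expected hitting time is h_S2 = 2853/278.

Answer: 2853/278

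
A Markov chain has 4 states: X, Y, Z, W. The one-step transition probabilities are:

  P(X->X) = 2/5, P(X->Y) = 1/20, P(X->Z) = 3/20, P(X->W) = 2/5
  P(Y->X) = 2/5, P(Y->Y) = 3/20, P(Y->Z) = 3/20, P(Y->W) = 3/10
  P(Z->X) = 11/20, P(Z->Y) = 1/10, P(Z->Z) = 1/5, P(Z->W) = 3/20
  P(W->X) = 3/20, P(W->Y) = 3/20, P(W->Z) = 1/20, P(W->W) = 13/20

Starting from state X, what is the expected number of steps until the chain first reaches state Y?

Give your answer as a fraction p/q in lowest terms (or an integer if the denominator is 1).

Let h_i = expected steps to first reach Y from state i.
Boundary: h_Y = 0.
First-step equations for the other states:
  h_X = 1 + 2/5*h_X + 1/20*h_Y + 3/20*h_Z + 2/5*h_W
  h_Z = 1 + 11/20*h_X + 1/10*h_Y + 1/5*h_Z + 3/20*h_W
  h_W = 1 + 3/20*h_X + 3/20*h_Y + 1/20*h_Z + 13/20*h_W

Substituting h_Y = 0 and rearranging gives the linear system (I - Q) h = 1:
  [3/5, -3/20, -2/5] . (h_X, h_Z, h_W) = 1
  [-11/20, 4/5, -3/20] . (h_X, h_Z, h_W) = 1
  [-3/20, -1/20, 7/20] . (h_X, h_Z, h_W) = 1

Solving yields:
  h_X = 2750/289
  h_Z = 2700/289
  h_W = 2390/289

Starting state is X, so the expected hitting time is h_X = 2750/289.

Answer: 2750/289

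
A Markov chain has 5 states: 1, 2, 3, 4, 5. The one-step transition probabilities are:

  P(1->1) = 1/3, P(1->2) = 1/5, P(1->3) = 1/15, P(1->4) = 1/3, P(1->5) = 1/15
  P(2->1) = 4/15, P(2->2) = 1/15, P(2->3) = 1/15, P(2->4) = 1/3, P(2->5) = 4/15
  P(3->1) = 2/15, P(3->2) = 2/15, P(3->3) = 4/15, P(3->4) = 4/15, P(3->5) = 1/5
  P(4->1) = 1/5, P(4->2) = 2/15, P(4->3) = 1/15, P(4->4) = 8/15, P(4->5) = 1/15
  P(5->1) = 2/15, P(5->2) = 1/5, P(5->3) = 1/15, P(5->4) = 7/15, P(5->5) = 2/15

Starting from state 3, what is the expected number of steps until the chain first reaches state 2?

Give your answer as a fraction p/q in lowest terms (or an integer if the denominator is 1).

Let h_i = expected steps to first reach 2 from state i.
Boundary: h_2 = 0.
First-step equations for the other states:
  h_1 = 1 + 1/3*h_1 + 1/5*h_2 + 1/15*h_3 + 1/3*h_4 + 1/15*h_5
  h_3 = 1 + 2/15*h_1 + 2/15*h_2 + 4/15*h_3 + 4/15*h_4 + 1/5*h_5
  h_4 = 1 + 1/5*h_1 + 2/15*h_2 + 1/15*h_3 + 8/15*h_4 + 1/15*h_5
  h_5 = 1 + 2/15*h_1 + 1/5*h_2 + 1/15*h_3 + 7/15*h_4 + 2/15*h_5

Substituting h_2 = 0 and rearranging gives the linear system (I - Q) h = 1:
  [2/3, -1/15, -1/3, -1/15] . (h_1, h_3, h_4, h_5) = 1
  [-2/15, 11/15, -4/15, -1/5] . (h_1, h_3, h_4, h_5) = 1
  [-1/5, -1/15, 7/15, -1/15] . (h_1, h_3, h_4, h_5) = 1
  [-2/15, -1/15, -7/15, 13/15] . (h_1, h_3, h_4, h_5) = 1

Solving yields:
  h_1 = 2160/359
  h_3 = 16305/2513
  h_4 = 2340/359
  h_5 = 15300/2513

Starting state is 3, so the expected hitting time is h_3 = 16305/2513.

Answer: 16305/2513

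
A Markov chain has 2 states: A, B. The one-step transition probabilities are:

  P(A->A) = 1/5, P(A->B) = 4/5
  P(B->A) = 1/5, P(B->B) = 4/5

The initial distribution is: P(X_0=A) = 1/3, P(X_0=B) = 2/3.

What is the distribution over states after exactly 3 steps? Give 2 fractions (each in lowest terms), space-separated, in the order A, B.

Answer: 1/5 4/5

Derivation:
Propagating the distribution step by step (d_{t+1} = d_t * P):
d_0 = (A=1/3, B=2/3)
  d_1[A] = 1/3*1/5 + 2/3*1/5 = 1/5
  d_1[B] = 1/3*4/5 + 2/3*4/5 = 4/5
d_1 = (A=1/5, B=4/5)
  d_2[A] = 1/5*1/5 + 4/5*1/5 = 1/5
  d_2[B] = 1/5*4/5 + 4/5*4/5 = 4/5
d_2 = (A=1/5, B=4/5)
  d_3[A] = 1/5*1/5 + 4/5*1/5 = 1/5
  d_3[B] = 1/5*4/5 + 4/5*4/5 = 4/5
d_3 = (A=1/5, B=4/5)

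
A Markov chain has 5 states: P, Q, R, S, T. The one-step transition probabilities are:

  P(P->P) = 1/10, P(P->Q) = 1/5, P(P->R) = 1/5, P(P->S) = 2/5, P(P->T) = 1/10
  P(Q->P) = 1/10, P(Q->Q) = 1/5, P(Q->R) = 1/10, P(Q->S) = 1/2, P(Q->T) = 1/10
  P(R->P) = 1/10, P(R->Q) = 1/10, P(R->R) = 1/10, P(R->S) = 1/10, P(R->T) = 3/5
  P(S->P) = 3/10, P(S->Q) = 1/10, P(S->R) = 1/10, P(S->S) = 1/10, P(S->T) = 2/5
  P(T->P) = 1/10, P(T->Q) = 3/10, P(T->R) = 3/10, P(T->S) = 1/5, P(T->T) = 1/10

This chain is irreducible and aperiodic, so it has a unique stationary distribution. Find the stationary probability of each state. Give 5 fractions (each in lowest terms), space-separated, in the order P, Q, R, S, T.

Answer: 1044/7015 259/1403 2331/14030 685/2806 1798/7015

Derivation:
The stationary distribution satisfies pi = pi * P, i.e.:
  pi_P = 1/10*pi_P + 1/10*pi_Q + 1/10*pi_R + 3/10*pi_S + 1/10*pi_T
  pi_Q = 1/5*pi_P + 1/5*pi_Q + 1/10*pi_R + 1/10*pi_S + 3/10*pi_T
  pi_R = 1/5*pi_P + 1/10*pi_Q + 1/10*pi_R + 1/10*pi_S + 3/10*pi_T
  pi_S = 2/5*pi_P + 1/2*pi_Q + 1/10*pi_R + 1/10*pi_S + 1/5*pi_T
  pi_T = 1/10*pi_P + 1/10*pi_Q + 3/5*pi_R + 2/5*pi_S + 1/10*pi_T
with normalization: pi_P + pi_Q + pi_R + pi_S + pi_T = 1.

Using the first 4 balance equations plus normalization, the linear system A*pi = b is:
  [-9/10, 1/10, 1/10, 3/10, 1/10] . pi = 0
  [1/5, -4/5, 1/10, 1/10, 3/10] . pi = 0
  [1/5, 1/10, -9/10, 1/10, 3/10] . pi = 0
  [2/5, 1/2, 1/10, -9/10, 1/5] . pi = 0
  [1, 1, 1, 1, 1] . pi = 1

Solving yields:
  pi_P = 1044/7015
  pi_Q = 259/1403
  pi_R = 2331/14030
  pi_S = 685/2806
  pi_T = 1798/7015

Verification (pi * P):
  1044/7015*1/10 + 259/1403*1/10 + 2331/14030*1/10 + 685/2806*3/10 + 1798/7015*1/10 = 1044/7015 = pi_P  (ok)
  1044/7015*1/5 + 259/1403*1/5 + 2331/14030*1/10 + 685/2806*1/10 + 1798/7015*3/10 = 259/1403 = pi_Q  (ok)
  1044/7015*1/5 + 259/1403*1/10 + 2331/14030*1/10 + 685/2806*1/10 + 1798/7015*3/10 = 2331/14030 = pi_R  (ok)
  1044/7015*2/5 + 259/1403*1/2 + 2331/14030*1/10 + 685/2806*1/10 + 1798/7015*1/5 = 685/2806 = pi_S  (ok)
  1044/7015*1/10 + 259/1403*1/10 + 2331/14030*3/5 + 685/2806*2/5 + 1798/7015*1/10 = 1798/7015 = pi_T  (ok)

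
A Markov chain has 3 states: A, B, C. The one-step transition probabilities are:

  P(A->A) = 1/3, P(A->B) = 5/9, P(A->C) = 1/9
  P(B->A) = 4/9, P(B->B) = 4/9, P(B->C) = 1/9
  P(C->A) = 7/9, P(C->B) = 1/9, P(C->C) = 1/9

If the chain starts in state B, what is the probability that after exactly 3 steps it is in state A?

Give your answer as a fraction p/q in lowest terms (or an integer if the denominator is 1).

Computing P^3 by repeated multiplication:
P^1 =
  A: [1/3, 5/9, 1/9]
  B: [4/9, 4/9, 1/9]
  C: [7/9, 1/9, 1/9]
P^2 =
  A: [4/9, 4/9, 1/9]
  B: [35/81, 37/81, 1/9]
  C: [32/81, 40/81, 1/9]
P^3 =
  A: [35/81, 37/81, 1/9]
  B: [316/729, 332/729, 1/9]
  C: [319/729, 329/729, 1/9]

(P^3)[B -> A] = 316/729

Answer: 316/729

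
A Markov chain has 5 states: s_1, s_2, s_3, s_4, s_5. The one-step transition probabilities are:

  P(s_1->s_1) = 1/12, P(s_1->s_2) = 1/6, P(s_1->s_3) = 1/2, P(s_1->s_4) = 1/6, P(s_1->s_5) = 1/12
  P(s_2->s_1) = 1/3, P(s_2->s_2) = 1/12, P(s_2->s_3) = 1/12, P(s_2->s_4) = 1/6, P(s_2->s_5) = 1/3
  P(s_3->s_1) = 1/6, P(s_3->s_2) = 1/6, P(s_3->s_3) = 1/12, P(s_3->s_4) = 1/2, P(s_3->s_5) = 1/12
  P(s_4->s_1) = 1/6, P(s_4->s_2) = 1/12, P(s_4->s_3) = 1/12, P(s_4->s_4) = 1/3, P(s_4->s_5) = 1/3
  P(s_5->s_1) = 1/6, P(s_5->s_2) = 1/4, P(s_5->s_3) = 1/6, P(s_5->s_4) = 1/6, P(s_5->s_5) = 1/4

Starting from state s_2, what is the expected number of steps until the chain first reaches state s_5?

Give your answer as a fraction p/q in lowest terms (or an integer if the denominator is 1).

Let h_i = expected steps to first reach s_5 from state i.
Boundary: h_s_5 = 0.
First-step equations for the other states:
  h_s_1 = 1 + 1/12*h_s_1 + 1/6*h_s_2 + 1/2*h_s_3 + 1/6*h_s_4 + 1/12*h_s_5
  h_s_2 = 1 + 1/3*h_s_1 + 1/12*h_s_2 + 1/12*h_s_3 + 1/6*h_s_4 + 1/3*h_s_5
  h_s_3 = 1 + 1/6*h_s_1 + 1/6*h_s_2 + 1/12*h_s_3 + 1/2*h_s_4 + 1/12*h_s_5
  h_s_4 = 1 + 1/6*h_s_1 + 1/12*h_s_2 + 1/12*h_s_3 + 1/3*h_s_4 + 1/3*h_s_5

Substituting h_s_5 = 0 and rearranging gives the linear system (I - Q) h = 1:
  [11/12, -1/6, -1/2, -1/6] . (h_s_1, h_s_2, h_s_3, h_s_4) = 1
  [-1/3, 11/12, -1/12, -1/6] . (h_s_1, h_s_2, h_s_3, h_s_4) = 1
  [-1/6, -1/6, 11/12, -1/2] . (h_s_1, h_s_2, h_s_3, h_s_4) = 1
  [-1/6, -1/12, -1/12, 2/3] . (h_s_1, h_s_2, h_s_3, h_s_4) = 1

Solving yields:
  h_s_1 = 2100/397
  h_s_2 = 11640/2779
  h_s_3 = 13836/2779
  h_s_4 = 11028/2779

Starting state is s_2, so the expected hitting time is h_s_2 = 11640/2779.

Answer: 11640/2779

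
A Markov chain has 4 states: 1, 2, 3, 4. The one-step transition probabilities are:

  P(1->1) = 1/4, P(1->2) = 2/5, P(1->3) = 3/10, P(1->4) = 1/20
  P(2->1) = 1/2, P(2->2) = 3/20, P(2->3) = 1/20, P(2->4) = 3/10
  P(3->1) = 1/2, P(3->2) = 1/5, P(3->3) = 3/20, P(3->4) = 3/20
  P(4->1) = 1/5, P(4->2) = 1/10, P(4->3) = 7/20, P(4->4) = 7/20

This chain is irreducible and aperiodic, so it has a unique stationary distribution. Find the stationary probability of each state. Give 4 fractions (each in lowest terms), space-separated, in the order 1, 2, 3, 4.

The stationary distribution satisfies pi = pi * P, i.e.:
  pi_1 = 1/4*pi_1 + 1/2*pi_2 + 1/2*pi_3 + 1/5*pi_4
  pi_2 = 2/5*pi_1 + 3/20*pi_2 + 1/5*pi_3 + 1/10*pi_4
  pi_3 = 3/10*pi_1 + 1/20*pi_2 + 3/20*pi_3 + 7/20*pi_4
  pi_4 = 1/20*pi_1 + 3/10*pi_2 + 3/20*pi_3 + 7/20*pi_4
with normalization: pi_1 + pi_2 + pi_3 + pi_4 = 1.

Using the first 3 balance equations plus normalization, the linear system A*pi = b is:
  [-3/4, 1/2, 1/2, 1/5] . pi = 0
  [2/5, -17/20, 1/5, 1/10] . pi = 0
  [3/10, 1/20, -17/20, 7/20] . pi = 0
  [1, 1, 1, 1] . pi = 1

Solving yields:
  pi_1 = 11/31
  pi_2 = 67/279
  pi_3 = 121/558
  pi_4 = 35/186

Verification (pi * P):
  11/31*1/4 + 67/279*1/2 + 121/558*1/2 + 35/186*1/5 = 11/31 = pi_1  (ok)
  11/31*2/5 + 67/279*3/20 + 121/558*1/5 + 35/186*1/10 = 67/279 = pi_2  (ok)
  11/31*3/10 + 67/279*1/20 + 121/558*3/20 + 35/186*7/20 = 121/558 = pi_3  (ok)
  11/31*1/20 + 67/279*3/10 + 121/558*3/20 + 35/186*7/20 = 35/186 = pi_4  (ok)

Answer: 11/31 67/279 121/558 35/186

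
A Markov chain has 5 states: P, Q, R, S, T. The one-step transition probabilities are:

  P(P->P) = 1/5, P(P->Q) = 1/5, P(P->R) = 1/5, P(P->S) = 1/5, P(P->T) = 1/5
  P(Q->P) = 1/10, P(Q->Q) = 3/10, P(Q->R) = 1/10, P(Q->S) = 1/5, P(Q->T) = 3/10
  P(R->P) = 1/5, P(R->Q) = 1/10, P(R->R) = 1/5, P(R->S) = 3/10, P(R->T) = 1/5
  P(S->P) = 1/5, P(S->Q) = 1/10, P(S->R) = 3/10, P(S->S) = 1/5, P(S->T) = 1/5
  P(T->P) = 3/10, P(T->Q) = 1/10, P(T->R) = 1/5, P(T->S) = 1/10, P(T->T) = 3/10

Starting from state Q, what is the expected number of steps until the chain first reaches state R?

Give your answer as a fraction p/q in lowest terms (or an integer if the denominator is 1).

Answer: 50/9

Derivation:
Let h_i = expected steps to first reach R from state i.
Boundary: h_R = 0.
First-step equations for the other states:
  h_P = 1 + 1/5*h_P + 1/5*h_Q + 1/5*h_R + 1/5*h_S + 1/5*h_T
  h_Q = 1 + 1/10*h_P + 3/10*h_Q + 1/10*h_R + 1/5*h_S + 3/10*h_T
  h_S = 1 + 1/5*h_P + 1/10*h_Q + 3/10*h_R + 1/5*h_S + 1/5*h_T
  h_T = 1 + 3/10*h_P + 1/10*h_Q + 1/5*h_R + 1/10*h_S + 3/10*h_T

Substituting h_R = 0 and rearranging gives the linear system (I - Q) h = 1:
  [4/5, -1/5, -1/5, -1/5] . (h_P, h_Q, h_S, h_T) = 1
  [-1/10, 7/10, -1/5, -3/10] . (h_P, h_Q, h_S, h_T) = 1
  [-1/5, -1/10, 4/5, -1/5] . (h_P, h_Q, h_S, h_T) = 1
  [-3/10, -1/10, -1/10, 7/10] . (h_P, h_Q, h_S, h_T) = 1

Solving yields:
  h_P = 5
  h_Q = 50/9
  h_S = 40/9
  h_T = 5

Starting state is Q, so the expected hitting time is h_Q = 50/9.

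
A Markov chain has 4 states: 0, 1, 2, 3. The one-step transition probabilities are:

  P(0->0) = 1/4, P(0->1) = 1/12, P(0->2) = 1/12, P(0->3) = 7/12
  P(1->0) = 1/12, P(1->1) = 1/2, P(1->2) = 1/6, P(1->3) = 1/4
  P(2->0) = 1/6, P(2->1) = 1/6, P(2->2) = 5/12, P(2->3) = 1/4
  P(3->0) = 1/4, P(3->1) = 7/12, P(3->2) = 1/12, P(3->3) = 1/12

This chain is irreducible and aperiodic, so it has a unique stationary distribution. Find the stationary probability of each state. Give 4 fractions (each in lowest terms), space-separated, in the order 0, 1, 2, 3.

The stationary distribution satisfies pi = pi * P, i.e.:
  pi_0 = 1/4*pi_0 + 1/12*pi_1 + 1/6*pi_2 + 1/4*pi_3
  pi_1 = 1/12*pi_0 + 1/2*pi_1 + 1/6*pi_2 + 7/12*pi_3
  pi_2 = 1/12*pi_0 + 1/6*pi_1 + 5/12*pi_2 + 1/12*pi_3
  pi_3 = 7/12*pi_0 + 1/4*pi_1 + 1/4*pi_2 + 1/12*pi_3
with normalization: pi_0 + pi_1 + pi_2 + pi_3 = 1.

Using the first 3 balance equations plus normalization, the linear system A*pi = b is:
  [-3/4, 1/12, 1/6, 1/4] . pi = 0
  [1/12, -1/2, 1/6, 7/12] . pi = 0
  [1/12, 1/6, -7/12, 1/12] . pi = 0
  [1, 1, 1, 1] . pi = 1

Solving yields:
  pi_0 = 205/1206
  pi_1 = 79/201
  pi_2 = 35/201
  pi_3 = 317/1206

Verification (pi * P):
  205/1206*1/4 + 79/201*1/12 + 35/201*1/6 + 317/1206*1/4 = 205/1206 = pi_0  (ok)
  205/1206*1/12 + 79/201*1/2 + 35/201*1/6 + 317/1206*7/12 = 79/201 = pi_1  (ok)
  205/1206*1/12 + 79/201*1/6 + 35/201*5/12 + 317/1206*1/12 = 35/201 = pi_2  (ok)
  205/1206*7/12 + 79/201*1/4 + 35/201*1/4 + 317/1206*1/12 = 317/1206 = pi_3  (ok)

Answer: 205/1206 79/201 35/201 317/1206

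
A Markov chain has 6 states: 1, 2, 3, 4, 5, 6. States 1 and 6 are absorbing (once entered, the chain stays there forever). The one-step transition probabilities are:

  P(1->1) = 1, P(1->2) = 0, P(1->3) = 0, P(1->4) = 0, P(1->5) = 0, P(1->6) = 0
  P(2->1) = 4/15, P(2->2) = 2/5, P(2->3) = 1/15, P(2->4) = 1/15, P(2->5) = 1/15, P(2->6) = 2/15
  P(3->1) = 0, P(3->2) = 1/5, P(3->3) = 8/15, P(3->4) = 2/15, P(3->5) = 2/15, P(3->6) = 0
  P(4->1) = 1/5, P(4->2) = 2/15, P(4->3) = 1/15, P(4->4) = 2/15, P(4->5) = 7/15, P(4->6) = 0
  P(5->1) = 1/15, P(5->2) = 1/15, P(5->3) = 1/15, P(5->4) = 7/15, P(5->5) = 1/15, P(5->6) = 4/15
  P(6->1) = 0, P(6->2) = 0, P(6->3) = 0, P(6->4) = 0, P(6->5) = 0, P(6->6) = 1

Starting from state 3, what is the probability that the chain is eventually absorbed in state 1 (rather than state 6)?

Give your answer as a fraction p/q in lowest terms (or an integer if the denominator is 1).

Let a_i = P(absorbed in 1 | start in state i).
Boundary conditions: a_1 = 1, a_6 = 0.
For each transient state i, a_i = sum_j P(i->j) * a_j:
  a_2 = 4/15*a_1 + 2/5*a_2 + 1/15*a_3 + 1/15*a_4 + 1/15*a_5 + 2/15*a_6
  a_3 = 0*a_1 + 1/5*a_2 + 8/15*a_3 + 2/15*a_4 + 2/15*a_5 + 0*a_6
  a_4 = 1/5*a_1 + 2/15*a_2 + 1/15*a_3 + 2/15*a_4 + 7/15*a_5 + 0*a_6
  a_5 = 1/15*a_1 + 1/15*a_2 + 1/15*a_3 + 7/15*a_4 + 1/15*a_5 + 4/15*a_6

Substituting a_1 = 1 and a_6 = 0, rearrange to (I - Q) a = r where r[i] = P(i -> 1):
  [3/5, -1/15, -1/15, -1/15] . (a_2, a_3, a_4, a_5) = 4/15
  [-1/5, 7/15, -2/15, -2/15] . (a_2, a_3, a_4, a_5) = 0
  [-2/15, -1/15, 13/15, -7/15] . (a_2, a_3, a_4, a_5) = 1/5
  [-1/15, -1/15, -7/15, 14/15] . (a_2, a_3, a_4, a_5) = 1/15

Solving yields:
  a_2 = 1381/2187
  a_3 = 3835/6561
  a_4 = 457/729
  a_5 = 3095/6561

Starting state is 3, so the absorption probability is a_3 = 3835/6561.

Answer: 3835/6561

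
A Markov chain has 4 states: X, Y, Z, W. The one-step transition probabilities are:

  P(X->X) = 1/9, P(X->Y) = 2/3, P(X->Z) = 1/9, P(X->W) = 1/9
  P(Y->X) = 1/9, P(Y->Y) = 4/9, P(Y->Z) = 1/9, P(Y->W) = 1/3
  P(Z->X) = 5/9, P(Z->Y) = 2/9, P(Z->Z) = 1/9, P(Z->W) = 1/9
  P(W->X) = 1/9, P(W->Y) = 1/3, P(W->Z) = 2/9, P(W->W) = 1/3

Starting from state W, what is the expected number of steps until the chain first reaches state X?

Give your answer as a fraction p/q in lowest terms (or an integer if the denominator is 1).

Let h_i = expected steps to first reach X from state i.
Boundary: h_X = 0.
First-step equations for the other states:
  h_Y = 1 + 1/9*h_X + 4/9*h_Y + 1/9*h_Z + 1/3*h_W
  h_Z = 1 + 5/9*h_X + 2/9*h_Y + 1/9*h_Z + 1/9*h_W
  h_W = 1 + 1/9*h_X + 1/3*h_Y + 2/9*h_Z + 1/3*h_W

Substituting h_X = 0 and rearranging gives the linear system (I - Q) h = 1:
  [5/9, -1/9, -1/3] . (h_Y, h_Z, h_W) = 1
  [-2/9, 8/9, -1/9] . (h_Y, h_Z, h_W) = 1
  [-1/3, -2/9, 2/3] . (h_Y, h_Z, h_W) = 1

Solving yields:
  h_Y = 747/131
  h_Z = 423/131
  h_W = 711/131

Starting state is W, so the expected hitting time is h_W = 711/131.

Answer: 711/131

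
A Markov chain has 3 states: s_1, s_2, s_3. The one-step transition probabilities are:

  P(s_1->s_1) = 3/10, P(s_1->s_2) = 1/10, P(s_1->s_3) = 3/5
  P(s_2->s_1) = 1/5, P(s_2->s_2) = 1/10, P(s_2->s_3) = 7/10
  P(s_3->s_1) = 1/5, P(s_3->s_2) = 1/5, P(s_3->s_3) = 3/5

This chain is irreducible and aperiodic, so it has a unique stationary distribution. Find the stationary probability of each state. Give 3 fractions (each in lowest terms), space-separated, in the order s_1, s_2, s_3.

The stationary distribution satisfies pi = pi * P, i.e.:
  pi_s_1 = 3/10*pi_s_1 + 1/5*pi_s_2 + 1/5*pi_s_3
  pi_s_2 = 1/10*pi_s_1 + 1/10*pi_s_2 + 1/5*pi_s_3
  pi_s_3 = 3/5*pi_s_1 + 7/10*pi_s_2 + 3/5*pi_s_3
with normalization: pi_s_1 + pi_s_2 + pi_s_3 = 1.

Using the first 2 balance equations plus normalization, the linear system A*pi = b is:
  [-7/10, 1/5, 1/5] . pi = 0
  [1/10, -9/10, 1/5] . pi = 0
  [1, 1, 1] . pi = 1

Solving yields:
  pi_s_1 = 2/9
  pi_s_2 = 16/99
  pi_s_3 = 61/99

Verification (pi * P):
  2/9*3/10 + 16/99*1/5 + 61/99*1/5 = 2/9 = pi_s_1  (ok)
  2/9*1/10 + 16/99*1/10 + 61/99*1/5 = 16/99 = pi_s_2  (ok)
  2/9*3/5 + 16/99*7/10 + 61/99*3/5 = 61/99 = pi_s_3  (ok)

Answer: 2/9 16/99 61/99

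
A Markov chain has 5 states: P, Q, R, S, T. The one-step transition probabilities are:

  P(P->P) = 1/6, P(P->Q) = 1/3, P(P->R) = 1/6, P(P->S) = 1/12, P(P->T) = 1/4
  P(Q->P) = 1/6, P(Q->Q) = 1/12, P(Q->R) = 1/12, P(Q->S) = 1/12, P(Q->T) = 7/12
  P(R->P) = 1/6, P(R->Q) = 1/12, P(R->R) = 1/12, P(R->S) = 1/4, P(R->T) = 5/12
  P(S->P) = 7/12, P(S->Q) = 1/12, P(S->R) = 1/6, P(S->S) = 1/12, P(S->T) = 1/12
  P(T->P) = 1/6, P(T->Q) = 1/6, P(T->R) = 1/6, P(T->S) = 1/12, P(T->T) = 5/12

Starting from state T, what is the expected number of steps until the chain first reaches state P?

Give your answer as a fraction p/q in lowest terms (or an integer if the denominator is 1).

Answer: 6042/1277

Derivation:
Let h_i = expected steps to first reach P from state i.
Boundary: h_P = 0.
First-step equations for the other states:
  h_Q = 1 + 1/6*h_P + 1/12*h_Q + 1/12*h_R + 1/12*h_S + 7/12*h_T
  h_R = 1 + 1/6*h_P + 1/12*h_Q + 1/12*h_R + 1/4*h_S + 5/12*h_T
  h_S = 1 + 7/12*h_P + 1/12*h_Q + 1/6*h_R + 1/12*h_S + 1/12*h_T
  h_T = 1 + 1/6*h_P + 1/6*h_Q + 1/6*h_R + 1/12*h_S + 5/12*h_T

Substituting h_P = 0 and rearranging gives the linear system (I - Q) h = 1:
  [11/12, -1/12, -1/12, -7/12] . (h_Q, h_R, h_S, h_T) = 1
  [-1/12, 11/12, -1/4, -5/12] . (h_Q, h_R, h_S, h_T) = 1
  [-1/12, -1/6, 11/12, -1/12] . (h_Q, h_R, h_S, h_T) = 1
  [-1/6, -1/6, -1/12, 7/12] . (h_Q, h_R, h_S, h_T) = 1

Solving yields:
  h_Q = 6072/1277
  h_R = 5652/1277
  h_S = 3522/1277
  h_T = 6042/1277

Starting state is T, so the expected hitting time is h_T = 6042/1277.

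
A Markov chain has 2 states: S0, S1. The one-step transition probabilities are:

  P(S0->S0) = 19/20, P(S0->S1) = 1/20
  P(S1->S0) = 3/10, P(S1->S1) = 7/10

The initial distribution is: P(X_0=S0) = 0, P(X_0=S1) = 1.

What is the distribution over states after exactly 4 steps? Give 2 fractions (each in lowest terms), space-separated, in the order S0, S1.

Propagating the distribution step by step (d_{t+1} = d_t * P):
d_0 = (S0=0, S1=1)
  d_1[S0] = 0*19/20 + 1*3/10 = 3/10
  d_1[S1] = 0*1/20 + 1*7/10 = 7/10
d_1 = (S0=3/10, S1=7/10)
  d_2[S0] = 3/10*19/20 + 7/10*3/10 = 99/200
  d_2[S1] = 3/10*1/20 + 7/10*7/10 = 101/200
d_2 = (S0=99/200, S1=101/200)
  d_3[S0] = 99/200*19/20 + 101/200*3/10 = 2487/4000
  d_3[S1] = 99/200*1/20 + 101/200*7/10 = 1513/4000
d_3 = (S0=2487/4000, S1=1513/4000)
  d_4[S0] = 2487/4000*19/20 + 1513/4000*3/10 = 56331/80000
  d_4[S1] = 2487/4000*1/20 + 1513/4000*7/10 = 23669/80000
d_4 = (S0=56331/80000, S1=23669/80000)

Answer: 56331/80000 23669/80000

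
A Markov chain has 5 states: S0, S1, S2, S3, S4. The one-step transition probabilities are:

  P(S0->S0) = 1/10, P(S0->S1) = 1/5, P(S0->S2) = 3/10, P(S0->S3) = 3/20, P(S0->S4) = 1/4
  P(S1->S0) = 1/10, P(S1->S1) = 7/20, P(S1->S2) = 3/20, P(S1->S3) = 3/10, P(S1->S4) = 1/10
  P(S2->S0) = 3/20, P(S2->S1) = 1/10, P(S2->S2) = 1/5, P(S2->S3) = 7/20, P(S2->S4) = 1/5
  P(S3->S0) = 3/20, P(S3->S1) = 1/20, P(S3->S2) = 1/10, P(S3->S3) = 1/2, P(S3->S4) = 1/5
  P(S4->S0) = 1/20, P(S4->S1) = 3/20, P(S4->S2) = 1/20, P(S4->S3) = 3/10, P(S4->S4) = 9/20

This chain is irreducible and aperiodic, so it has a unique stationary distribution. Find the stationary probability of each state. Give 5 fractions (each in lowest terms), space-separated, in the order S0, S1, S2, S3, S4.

The stationary distribution satisfies pi = pi * P, i.e.:
  pi_S0 = 1/10*pi_S0 + 1/10*pi_S1 + 3/20*pi_S2 + 3/20*pi_S3 + 1/20*pi_S4
  pi_S1 = 1/5*pi_S0 + 7/20*pi_S1 + 1/10*pi_S2 + 1/20*pi_S3 + 3/20*pi_S4
  pi_S2 = 3/10*pi_S0 + 3/20*pi_S1 + 1/5*pi_S2 + 1/10*pi_S3 + 1/20*pi_S4
  pi_S3 = 3/20*pi_S0 + 3/10*pi_S1 + 7/20*pi_S2 + 1/2*pi_S3 + 3/10*pi_S4
  pi_S4 = 1/4*pi_S0 + 1/10*pi_S1 + 1/5*pi_S2 + 1/5*pi_S3 + 9/20*pi_S4
with normalization: pi_S0 + pi_S1 + pi_S2 + pi_S3 + pi_S4 = 1.

Using the first 4 balance equations plus normalization, the linear system A*pi = b is:
  [-9/10, 1/10, 3/20, 3/20, 1/20] . pi = 0
  [1/5, -13/20, 1/10, 1/20, 3/20] . pi = 0
  [3/10, 3/20, -4/5, 1/10, 1/20] . pi = 0
  [3/20, 3/10, 7/20, -1/2, 3/10] . pi = 0
  [1, 1, 1, 1, 1] . pi = 1

Solving yields:
  pi_S0 = 9137/81710
  pi_S1 = 11531/81710
  pi_S2 = 10591/81710
  pi_S3 = 2959/8171
  pi_S4 = 20861/81710

Verification (pi * P):
  9137/81710*1/10 + 11531/81710*1/10 + 10591/81710*3/20 + 2959/8171*3/20 + 20861/81710*1/20 = 9137/81710 = pi_S0  (ok)
  9137/81710*1/5 + 11531/81710*7/20 + 10591/81710*1/10 + 2959/8171*1/20 + 20861/81710*3/20 = 11531/81710 = pi_S1  (ok)
  9137/81710*3/10 + 11531/81710*3/20 + 10591/81710*1/5 + 2959/8171*1/10 + 20861/81710*1/20 = 10591/81710 = pi_S2  (ok)
  9137/81710*3/20 + 11531/81710*3/10 + 10591/81710*7/20 + 2959/8171*1/2 + 20861/81710*3/10 = 2959/8171 = pi_S3  (ok)
  9137/81710*1/4 + 11531/81710*1/10 + 10591/81710*1/5 + 2959/8171*1/5 + 20861/81710*9/20 = 20861/81710 = pi_S4  (ok)

Answer: 9137/81710 11531/81710 10591/81710 2959/8171 20861/81710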